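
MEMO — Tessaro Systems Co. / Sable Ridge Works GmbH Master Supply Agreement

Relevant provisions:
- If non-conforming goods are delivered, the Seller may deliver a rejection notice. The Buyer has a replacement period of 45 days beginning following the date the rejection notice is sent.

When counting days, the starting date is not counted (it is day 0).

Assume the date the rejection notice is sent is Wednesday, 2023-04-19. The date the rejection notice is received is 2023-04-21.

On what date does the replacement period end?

2023-06-03

Adding 45 calendar days to 2023-04-19 gives 2023-06-03, which is the last day of the replacement period.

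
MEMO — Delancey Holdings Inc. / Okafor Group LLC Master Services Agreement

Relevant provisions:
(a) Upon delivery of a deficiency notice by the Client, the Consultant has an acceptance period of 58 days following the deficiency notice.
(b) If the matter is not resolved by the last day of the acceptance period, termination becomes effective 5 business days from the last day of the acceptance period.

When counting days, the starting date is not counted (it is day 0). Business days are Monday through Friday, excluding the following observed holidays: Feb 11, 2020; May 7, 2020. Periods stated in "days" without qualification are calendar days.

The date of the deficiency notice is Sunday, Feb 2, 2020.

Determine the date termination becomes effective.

The last day of the acceptance period: 58 calendar days after Feb 2, 2020 is Mar 31, 2020.
The date termination becomes effective: counting 5 business days from Tuesday, Mar 31, 2020 (Apr 1, Apr 2, Apr 3, Apr 6, Apr 7, skipping weekends) reaches Tuesday, Apr 7, 2020.

Apr 7, 2020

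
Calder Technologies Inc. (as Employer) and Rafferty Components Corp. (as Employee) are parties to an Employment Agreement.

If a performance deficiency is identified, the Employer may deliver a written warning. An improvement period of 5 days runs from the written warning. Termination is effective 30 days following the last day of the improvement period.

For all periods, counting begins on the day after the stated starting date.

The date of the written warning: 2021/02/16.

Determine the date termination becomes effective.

2021/03/23

The last day of the improvement period: 5 calendar days after 2021/02/16 is 2021/02/21.
The date termination becomes effective: 2021/02/21 + 30 days = 2021/03/23.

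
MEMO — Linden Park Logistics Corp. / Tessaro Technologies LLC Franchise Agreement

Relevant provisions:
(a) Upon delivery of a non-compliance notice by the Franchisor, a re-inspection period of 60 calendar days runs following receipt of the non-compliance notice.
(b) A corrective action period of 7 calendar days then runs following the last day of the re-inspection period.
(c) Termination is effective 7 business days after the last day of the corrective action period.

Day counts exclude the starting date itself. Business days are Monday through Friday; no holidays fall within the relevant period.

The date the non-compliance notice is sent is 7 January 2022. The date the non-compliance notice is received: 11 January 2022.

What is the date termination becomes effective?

The last day of the re-inspection period: 11 January 2022 + 60 days = 12 March 2022.
The last day of the corrective action period: 12 March 2022 + 7 days = 19 March 2022.
The date termination becomes effective: 7 business days after Saturday, 19 March 2022, skipping weekends — Mar 21, Mar 22, Mar 23, Mar 24, Mar 25, Mar 28, Mar 29 — lands on Tuesday, 29 March 2022.

29 March 2022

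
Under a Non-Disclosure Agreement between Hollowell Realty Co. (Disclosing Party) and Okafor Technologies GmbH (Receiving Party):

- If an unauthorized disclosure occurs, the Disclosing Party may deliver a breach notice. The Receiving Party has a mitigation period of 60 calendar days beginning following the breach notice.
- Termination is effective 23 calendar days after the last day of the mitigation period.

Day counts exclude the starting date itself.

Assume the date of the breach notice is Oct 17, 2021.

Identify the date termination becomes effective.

The last day of the mitigation period: Oct 17, 2021 + 60 days = Dec 16, 2021.
Adding 23 calendar days to Dec 16, 2021 gives Jan 8, 2022, which is the date termination becomes effective.

Jan 8, 2022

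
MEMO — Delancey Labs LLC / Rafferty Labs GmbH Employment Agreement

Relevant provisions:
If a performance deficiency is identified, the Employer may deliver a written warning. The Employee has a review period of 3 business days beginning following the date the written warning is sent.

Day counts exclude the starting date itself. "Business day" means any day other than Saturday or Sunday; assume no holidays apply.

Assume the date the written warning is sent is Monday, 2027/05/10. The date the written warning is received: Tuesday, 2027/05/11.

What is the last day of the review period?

2027/05/13

From Monday, 2027/05/10, 3 business days (May 11, May 12, May 13, skipping weekends) brings us to Thursday, 2027/05/13, which is the last day of the review period.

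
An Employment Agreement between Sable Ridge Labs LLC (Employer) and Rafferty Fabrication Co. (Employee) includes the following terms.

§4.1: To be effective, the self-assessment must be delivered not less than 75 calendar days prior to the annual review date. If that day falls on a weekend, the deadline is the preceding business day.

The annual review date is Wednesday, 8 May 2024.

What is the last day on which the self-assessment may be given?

23 February 2024

Counting back 75 calendar days from 8 May 2024 gives 23 February 2024. That is a Friday, so no adjustment is needed.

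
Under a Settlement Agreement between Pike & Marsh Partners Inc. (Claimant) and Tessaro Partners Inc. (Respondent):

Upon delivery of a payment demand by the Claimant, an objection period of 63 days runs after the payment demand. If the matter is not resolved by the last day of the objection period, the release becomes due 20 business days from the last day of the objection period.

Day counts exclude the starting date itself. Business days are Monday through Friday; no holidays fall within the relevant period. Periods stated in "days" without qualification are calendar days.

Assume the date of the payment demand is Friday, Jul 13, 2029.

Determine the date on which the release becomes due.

Oct 12, 2029

The last day of the objection period: Jul 13, 2029 + 63 days = Sep 14, 2029.
The date on which the release becomes due: 20 business days after Friday, Sep 14, 2029, skipping weekends — Sep 17, Sep 18, Sep 19, Sep 20, …, Oct 10, Oct 11, Oct 12 — lands on Friday, Oct 12, 2029.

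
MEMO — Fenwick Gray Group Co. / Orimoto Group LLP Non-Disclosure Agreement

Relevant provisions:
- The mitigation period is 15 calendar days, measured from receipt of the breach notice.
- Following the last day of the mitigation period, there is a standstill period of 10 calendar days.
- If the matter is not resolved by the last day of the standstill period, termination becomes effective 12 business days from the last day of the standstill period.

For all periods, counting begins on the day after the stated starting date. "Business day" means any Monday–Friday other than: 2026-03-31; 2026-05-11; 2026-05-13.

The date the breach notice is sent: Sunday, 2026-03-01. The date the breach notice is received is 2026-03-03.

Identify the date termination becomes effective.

Adding 15 calendar days to 2026-03-03 gives 2026-03-18, which is the last day of the mitigation period.
Adding 10 calendar days to 2026-03-18 gives 2026-03-28, which is the last day of the standstill period.
The date termination becomes effective: 12 business days after Saturday, 2026-03-28, skipping weekends and the listed holiday on Mar 31 — Mar 30, Apr 1, Apr 2, Apr 3, …, Apr 13, Apr 14, Apr 15 — lands on Wednesday, 2026-04-15.

2026-04-15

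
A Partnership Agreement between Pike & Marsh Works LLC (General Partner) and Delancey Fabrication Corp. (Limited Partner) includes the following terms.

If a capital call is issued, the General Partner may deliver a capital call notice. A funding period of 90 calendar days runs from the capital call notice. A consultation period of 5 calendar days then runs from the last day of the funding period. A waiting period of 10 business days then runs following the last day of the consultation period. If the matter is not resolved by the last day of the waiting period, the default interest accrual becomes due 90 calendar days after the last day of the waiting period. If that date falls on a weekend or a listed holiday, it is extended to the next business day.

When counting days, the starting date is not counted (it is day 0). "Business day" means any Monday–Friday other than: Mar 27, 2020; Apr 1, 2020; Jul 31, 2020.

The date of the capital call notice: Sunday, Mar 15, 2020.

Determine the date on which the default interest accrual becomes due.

Sep 30, 2020

Adding 90 calendar days to Mar 15, 2020 gives Jun 13, 2020, which is the last day of the funding period.
The last day of the consultation period: 5 calendar days after Jun 13, 2020 is Jun 18, 2020.
The last day of the waiting period: 10 business days after Thursday, Jun 18, 2020, skipping weekends — Jun 19, Jun 22, Jun 23, Jun 24, Jun 25, Jun 26, Jun 29, Jun 30, Jul 1, Jul 2 — lands on Thursday, Jul 2, 2020.
Adding 90 calendar days to Jul 2, 2020 gives Sep 30, 2020, which is the date on which the default interest accrual becomes due. Sep 30, 2020 is a Wednesday and is not a listed holiday, so no roll-forward applies.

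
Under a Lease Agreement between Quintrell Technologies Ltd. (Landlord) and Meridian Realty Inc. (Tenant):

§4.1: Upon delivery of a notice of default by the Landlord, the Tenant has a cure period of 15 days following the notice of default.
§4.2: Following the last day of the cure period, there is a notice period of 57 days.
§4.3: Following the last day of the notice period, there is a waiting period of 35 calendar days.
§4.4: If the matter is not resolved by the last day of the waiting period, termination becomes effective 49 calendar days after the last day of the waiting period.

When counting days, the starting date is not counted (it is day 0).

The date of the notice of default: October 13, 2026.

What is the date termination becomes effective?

Adding 15 calendar days to October 13, 2026 gives October 28, 2026, which is the last day of the cure period.
The last day of the notice period: October 28, 2026 + 57 days = December 24, 2026.
The last day of the waiting period: 35 calendar days after December 24, 2026 is January 28, 2027.
Adding 49 calendar days to January 28, 2027 gives March 18, 2027, which is the date termination becomes effective.

March 18, 2027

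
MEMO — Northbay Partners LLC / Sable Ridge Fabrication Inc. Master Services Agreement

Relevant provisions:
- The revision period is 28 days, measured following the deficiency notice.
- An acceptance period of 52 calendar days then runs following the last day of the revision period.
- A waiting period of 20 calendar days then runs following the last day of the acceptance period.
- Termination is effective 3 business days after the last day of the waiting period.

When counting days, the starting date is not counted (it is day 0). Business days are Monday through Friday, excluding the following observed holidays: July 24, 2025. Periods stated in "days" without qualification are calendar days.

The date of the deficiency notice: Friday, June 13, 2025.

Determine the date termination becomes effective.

September 24, 2025

Adding 28 calendar days to June 13, 2025 gives July 11, 2025, which is the last day of the revision period.
The last day of the acceptance period: July 11, 2025 + 52 days = September 1, 2025.
Adding 20 calendar days to September 1, 2025 gives September 21, 2025, which is the last day of the waiting period.
The date termination becomes effective: 3 business days after Sunday, September 21, 2025, skipping weekends — Sep 22, Sep 23, Sep 24 — lands on Wednesday, September 24, 2025.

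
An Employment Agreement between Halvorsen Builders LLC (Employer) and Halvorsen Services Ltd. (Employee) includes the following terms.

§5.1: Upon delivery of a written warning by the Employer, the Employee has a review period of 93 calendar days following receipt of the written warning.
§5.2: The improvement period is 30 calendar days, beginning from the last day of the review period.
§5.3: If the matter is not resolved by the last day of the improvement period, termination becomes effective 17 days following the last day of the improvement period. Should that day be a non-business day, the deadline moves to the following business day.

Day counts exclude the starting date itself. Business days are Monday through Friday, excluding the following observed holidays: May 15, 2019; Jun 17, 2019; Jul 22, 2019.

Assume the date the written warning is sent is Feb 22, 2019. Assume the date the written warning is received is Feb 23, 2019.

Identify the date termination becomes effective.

Jul 15, 2019

Adding 93 calendar days to Feb 23, 2019 gives May 27, 2019, which is the last day of the review period.
The last day of the improvement period: May 27, 2019 + 30 days = Jun 26, 2019.
The date termination becomes effective: Jun 26, 2019 + 17 days = Jul 13, 2019. That falls on a Saturday, so it rolls to the next business day, Monday, Jul 15, 2019.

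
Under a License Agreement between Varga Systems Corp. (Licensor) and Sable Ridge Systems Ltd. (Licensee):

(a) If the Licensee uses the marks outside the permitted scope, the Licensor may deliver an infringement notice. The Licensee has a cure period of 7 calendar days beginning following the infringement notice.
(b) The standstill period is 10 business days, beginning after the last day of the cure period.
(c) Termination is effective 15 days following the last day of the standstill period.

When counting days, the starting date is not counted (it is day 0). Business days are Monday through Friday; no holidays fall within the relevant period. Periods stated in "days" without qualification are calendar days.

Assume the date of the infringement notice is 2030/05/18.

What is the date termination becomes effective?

Adding 7 calendar days to 2030/05/18 gives 2030/05/25, which is the last day of the cure period.
The last day of the standstill period: counting 10 business days from Saturday, 2030/05/25 (May 27, May 28, May 29, May 30, May 31, Jun 3, Jun 4, Jun 5, Jun 6, Jun 7, skipping weekends) reaches Friday, 2030/06/07.
Adding 15 calendar days to 2030/06/07 gives 2030/06/22, which is the date termination becomes effective.

2030/06/22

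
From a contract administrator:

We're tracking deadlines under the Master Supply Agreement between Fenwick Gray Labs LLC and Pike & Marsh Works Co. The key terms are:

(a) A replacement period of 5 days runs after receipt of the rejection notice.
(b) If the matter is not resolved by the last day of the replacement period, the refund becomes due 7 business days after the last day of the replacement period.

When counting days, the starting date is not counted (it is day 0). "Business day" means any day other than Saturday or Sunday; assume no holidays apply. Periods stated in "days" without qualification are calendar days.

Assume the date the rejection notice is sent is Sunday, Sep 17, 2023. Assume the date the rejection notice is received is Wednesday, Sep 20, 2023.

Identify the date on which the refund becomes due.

Oct 4, 2023

The last day of the replacement period: Sep 20, 2023 + 5 days = Sep 25, 2023.
The date on which the refund becomes due: 7 business days after Monday, Sep 25, 2023, skipping weekends — Sep 26, Sep 27, Sep 28, Sep 29, Oct 2, Oct 3, Oct 4 — lands on Wednesday, Oct 4, 2023.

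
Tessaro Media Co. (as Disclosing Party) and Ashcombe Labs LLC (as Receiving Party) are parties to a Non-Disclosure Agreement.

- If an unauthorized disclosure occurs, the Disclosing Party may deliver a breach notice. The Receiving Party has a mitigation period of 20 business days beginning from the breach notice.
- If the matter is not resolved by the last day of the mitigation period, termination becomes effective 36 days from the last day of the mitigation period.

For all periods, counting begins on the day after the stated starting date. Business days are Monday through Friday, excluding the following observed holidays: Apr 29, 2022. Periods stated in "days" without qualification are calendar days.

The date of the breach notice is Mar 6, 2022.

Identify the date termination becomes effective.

From Sunday, Mar 6, 2022, 20 business days (Mar 7, Mar 8, Mar 9, Mar 10, …, Mar 30, Mar 31, Apr 1, skipping weekends) brings us to Friday, Apr 1, 2022, which is the last day of the mitigation period.
The date termination becomes effective: Apr 1, 2022 + 36 days = May 7, 2022.

May 7, 2022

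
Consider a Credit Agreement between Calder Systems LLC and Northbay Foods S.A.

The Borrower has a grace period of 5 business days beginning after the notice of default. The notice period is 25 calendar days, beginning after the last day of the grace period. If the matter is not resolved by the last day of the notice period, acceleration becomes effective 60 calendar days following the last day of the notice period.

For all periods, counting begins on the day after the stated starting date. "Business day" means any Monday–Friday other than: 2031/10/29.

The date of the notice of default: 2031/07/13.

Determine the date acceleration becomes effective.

2031/10/11

The last day of the grace period: 5 business days after Sunday, 2031/07/13, skipping weekends — Jul 14, Jul 15, Jul 16, Jul 17, Jul 18 — lands on Friday, 2031/07/18.
Adding 25 calendar days to 2031/07/18 gives 2031/08/12, which is the last day of the notice period.
The date acceleration becomes effective: 60 calendar days after 2031/08/12 is 2031/10/11.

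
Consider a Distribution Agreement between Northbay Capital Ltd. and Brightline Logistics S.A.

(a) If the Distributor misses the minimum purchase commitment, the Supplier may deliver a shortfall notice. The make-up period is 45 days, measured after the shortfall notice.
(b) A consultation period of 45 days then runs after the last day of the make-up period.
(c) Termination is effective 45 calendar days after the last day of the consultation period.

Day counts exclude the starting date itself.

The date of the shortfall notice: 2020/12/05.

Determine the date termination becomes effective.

2021/04/19

Adding 45 calendar days to 2020/12/05 gives 2021/01/19, which is the last day of the make-up period.
Adding 45 calendar days to 2021/01/19 gives 2021/03/05, which is the last day of the consultation period.
The date termination becomes effective: 2021/03/05 + 45 days = 2021/04/19.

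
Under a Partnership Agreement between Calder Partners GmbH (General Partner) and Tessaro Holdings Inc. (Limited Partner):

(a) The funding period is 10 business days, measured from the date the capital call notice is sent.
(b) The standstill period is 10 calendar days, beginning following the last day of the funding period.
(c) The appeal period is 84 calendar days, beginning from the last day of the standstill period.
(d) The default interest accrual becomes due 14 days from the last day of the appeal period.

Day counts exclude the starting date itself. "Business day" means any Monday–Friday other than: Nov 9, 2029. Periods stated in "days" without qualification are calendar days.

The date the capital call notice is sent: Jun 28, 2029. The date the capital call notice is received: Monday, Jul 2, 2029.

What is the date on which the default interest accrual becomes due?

The last day of the funding period: 10 business days after Thursday, Jun 28, 2029, skipping weekends — Jun 29, Jul 2, Jul 3, Jul 4, Jul 5, Jul 6, Jul 9, Jul 10, Jul 11, Jul 12 — lands on Thursday, Jul 12, 2029.
The last day of the standstill period: Jul 12, 2029 + 10 days = Jul 22, 2029.
The last day of the appeal period: 84 calendar days after Jul 22, 2029 is Oct 14, 2029.
Adding 14 calendar days to Oct 14, 2029 gives Oct 28, 2029, which is the date on which the default interest accrual becomes due.

Oct 28, 2029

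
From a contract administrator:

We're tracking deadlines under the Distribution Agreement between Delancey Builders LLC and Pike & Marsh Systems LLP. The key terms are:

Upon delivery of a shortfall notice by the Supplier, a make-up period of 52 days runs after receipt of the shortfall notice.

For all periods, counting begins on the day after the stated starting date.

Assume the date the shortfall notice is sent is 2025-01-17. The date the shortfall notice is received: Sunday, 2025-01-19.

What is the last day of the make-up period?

2025-03-12

The last day of the make-up period: 2025-01-19 + 52 days = 2025-03-12.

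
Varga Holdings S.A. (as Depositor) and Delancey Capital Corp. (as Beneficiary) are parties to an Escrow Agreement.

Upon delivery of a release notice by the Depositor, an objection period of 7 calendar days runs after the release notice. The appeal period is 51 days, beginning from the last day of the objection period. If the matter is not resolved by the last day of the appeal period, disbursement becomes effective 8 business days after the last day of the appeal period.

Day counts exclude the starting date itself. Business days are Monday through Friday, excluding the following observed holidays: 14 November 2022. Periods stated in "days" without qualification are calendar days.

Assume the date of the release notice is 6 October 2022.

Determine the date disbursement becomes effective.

The last day of the objection period: 6 October 2022 + 7 days = 13 October 2022.
The last day of the appeal period: 51 calendar days after 13 October 2022 is 3 December 2022.
The date disbursement becomes effective: counting 8 business days from Saturday, 3 December 2022 (Dec 5, Dec 6, Dec 7, Dec 8, Dec 9, Dec 12, Dec 13, Dec 14, skipping weekends) reaches Wednesday, 14 December 2022.

14 December 2022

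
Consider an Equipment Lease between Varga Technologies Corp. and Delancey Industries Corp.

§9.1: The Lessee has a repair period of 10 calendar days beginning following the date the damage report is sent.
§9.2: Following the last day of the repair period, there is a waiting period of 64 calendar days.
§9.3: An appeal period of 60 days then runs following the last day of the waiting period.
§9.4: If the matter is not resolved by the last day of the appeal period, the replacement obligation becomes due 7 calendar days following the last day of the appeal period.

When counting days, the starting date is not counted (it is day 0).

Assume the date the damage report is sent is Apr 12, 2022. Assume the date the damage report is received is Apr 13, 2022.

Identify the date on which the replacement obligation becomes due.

Aug 31, 2022

The last day of the repair period: 10 calendar days after Apr 12, 2022 is Apr 22, 2022.
The last day of the waiting period: Apr 22, 2022 + 64 days = Jun 25, 2022.
Adding 60 calendar days to Jun 25, 2022 gives Aug 24, 2022, which is the last day of the appeal period.
The date on which the replacement obligation becomes due: 7 calendar days after Aug 24, 2022 is Aug 31, 2022.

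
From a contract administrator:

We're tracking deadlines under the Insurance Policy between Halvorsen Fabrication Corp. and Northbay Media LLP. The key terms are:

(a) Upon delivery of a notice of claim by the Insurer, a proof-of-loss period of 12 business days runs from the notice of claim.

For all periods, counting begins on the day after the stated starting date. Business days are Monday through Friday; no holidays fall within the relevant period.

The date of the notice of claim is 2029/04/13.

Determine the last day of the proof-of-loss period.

From Friday, 2029/04/13, 12 business days (Apr 16, Apr 17, Apr 18, Apr 19, …, Apr 27, Apr 30, May 1, skipping weekends) brings us to Tuesday, 2029/05/01, which is the last day of the proof-of-loss period.

2029/05/01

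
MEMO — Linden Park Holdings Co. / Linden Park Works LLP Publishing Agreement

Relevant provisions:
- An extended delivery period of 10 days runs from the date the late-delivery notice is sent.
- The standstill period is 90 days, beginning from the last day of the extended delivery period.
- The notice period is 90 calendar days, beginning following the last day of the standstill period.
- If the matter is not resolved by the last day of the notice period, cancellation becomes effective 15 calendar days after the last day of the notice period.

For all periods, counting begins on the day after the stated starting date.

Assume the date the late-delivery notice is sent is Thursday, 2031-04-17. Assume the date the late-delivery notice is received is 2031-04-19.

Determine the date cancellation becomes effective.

The last day of the extended delivery period: 10 calendar days after 2031-04-17 is 2031-04-27.
The last day of the standstill period: 2031-04-27 + 90 days = 2031-07-26.
Adding 90 calendar days to 2031-07-26 gives 2031-10-24, which is the last day of the notice period.
The date cancellation becomes effective: 15 calendar days after 2031-10-24 is 2031-11-08.

2031-11-08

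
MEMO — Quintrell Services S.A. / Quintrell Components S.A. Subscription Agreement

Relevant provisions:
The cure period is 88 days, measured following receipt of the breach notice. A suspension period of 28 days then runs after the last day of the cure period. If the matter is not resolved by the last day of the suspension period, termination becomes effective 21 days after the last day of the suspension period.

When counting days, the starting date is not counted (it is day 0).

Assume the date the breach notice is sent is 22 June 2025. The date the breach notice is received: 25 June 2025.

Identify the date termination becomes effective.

Adding 88 calendar days to 25 June 2025 gives 21 September 2025, which is the last day of the cure period.
The last day of the suspension period: 21 September 2025 + 28 days = 19 October 2025.
The date termination becomes effective: 21 calendar days after 19 October 2025 is 9 November 2025.

9 November 2025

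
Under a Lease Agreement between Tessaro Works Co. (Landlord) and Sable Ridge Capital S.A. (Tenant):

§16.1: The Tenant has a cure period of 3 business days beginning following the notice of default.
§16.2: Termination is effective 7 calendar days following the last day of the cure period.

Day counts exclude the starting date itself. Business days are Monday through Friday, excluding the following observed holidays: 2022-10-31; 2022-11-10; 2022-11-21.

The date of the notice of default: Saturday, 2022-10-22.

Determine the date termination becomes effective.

2022-11-02

The last day of the cure period: 3 business days after Saturday, 2022-10-22, skipping weekends — Oct 24, Oct 25, Oct 26 — lands on Wednesday, 2022-10-26.
The date termination becomes effective: 2022-10-26 + 7 days = 2022-11-02.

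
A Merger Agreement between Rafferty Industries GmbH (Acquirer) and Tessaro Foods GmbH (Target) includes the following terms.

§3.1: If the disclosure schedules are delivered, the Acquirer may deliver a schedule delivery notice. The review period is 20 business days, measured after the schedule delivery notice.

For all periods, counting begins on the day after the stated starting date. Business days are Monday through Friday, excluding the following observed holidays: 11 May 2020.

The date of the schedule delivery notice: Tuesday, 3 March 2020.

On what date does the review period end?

From Tuesday, 3 March 2020, 20 business days (Mar 4, Mar 5, Mar 6, Mar 9, …, Mar 27, Mar 30, Mar 31, skipping weekends) brings us to Tuesday, 31 March 2020, which is the last day of the review period.

31 March 2020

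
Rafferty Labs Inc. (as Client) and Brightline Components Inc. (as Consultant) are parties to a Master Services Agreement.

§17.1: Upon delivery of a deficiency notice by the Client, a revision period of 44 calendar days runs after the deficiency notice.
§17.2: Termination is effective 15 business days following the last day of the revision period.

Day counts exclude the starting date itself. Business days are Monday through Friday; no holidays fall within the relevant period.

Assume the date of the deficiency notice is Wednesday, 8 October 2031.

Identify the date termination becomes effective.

12 December 2031

Adding 44 calendar days to 8 October 2031 gives 21 November 2031, which is the last day of the revision period.
From Friday, 21 November 2031, 15 business days (Nov 24, Nov 25, Nov 26, Nov 27, …, Dec 10, Dec 11, Dec 12, skipping weekends) brings us to Friday, 12 December 2031, which is the date termination becomes effective.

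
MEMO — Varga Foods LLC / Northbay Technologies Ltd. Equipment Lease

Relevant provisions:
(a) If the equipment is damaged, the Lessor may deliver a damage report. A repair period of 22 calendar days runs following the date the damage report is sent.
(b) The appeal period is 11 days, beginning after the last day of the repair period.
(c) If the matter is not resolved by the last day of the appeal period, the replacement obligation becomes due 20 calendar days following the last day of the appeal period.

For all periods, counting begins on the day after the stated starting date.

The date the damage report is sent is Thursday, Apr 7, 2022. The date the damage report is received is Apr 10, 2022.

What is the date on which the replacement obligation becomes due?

The last day of the repair period: 22 calendar days after Apr 7, 2022 is Apr 29, 2022.
The last day of the appeal period: 11 calendar days after Apr 29, 2022 is May 10, 2022.
Adding 20 calendar days to May 10, 2022 gives May 30, 2022, which is the date on which the replacement obligation becomes due.

May 30, 2022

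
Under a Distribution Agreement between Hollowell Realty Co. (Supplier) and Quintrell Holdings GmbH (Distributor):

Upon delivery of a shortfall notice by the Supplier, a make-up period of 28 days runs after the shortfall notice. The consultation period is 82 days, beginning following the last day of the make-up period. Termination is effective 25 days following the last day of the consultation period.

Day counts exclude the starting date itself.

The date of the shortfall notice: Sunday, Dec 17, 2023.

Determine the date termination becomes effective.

Apr 30, 2024

The last day of the make-up period: Dec 17, 2023 + 28 days = Jan 14, 2024.
The last day of the consultation period: 82 calendar days after Jan 14, 2024 is Apr 5, 2024.
The date termination becomes effective: 25 calendar days after Apr 5, 2024 is Apr 30, 2024.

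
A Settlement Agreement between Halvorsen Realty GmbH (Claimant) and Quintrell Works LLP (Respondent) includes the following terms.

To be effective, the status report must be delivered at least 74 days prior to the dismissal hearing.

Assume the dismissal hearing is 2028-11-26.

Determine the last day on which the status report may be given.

2028-09-13

2028-11-26 minus 74 days is 2028-09-13.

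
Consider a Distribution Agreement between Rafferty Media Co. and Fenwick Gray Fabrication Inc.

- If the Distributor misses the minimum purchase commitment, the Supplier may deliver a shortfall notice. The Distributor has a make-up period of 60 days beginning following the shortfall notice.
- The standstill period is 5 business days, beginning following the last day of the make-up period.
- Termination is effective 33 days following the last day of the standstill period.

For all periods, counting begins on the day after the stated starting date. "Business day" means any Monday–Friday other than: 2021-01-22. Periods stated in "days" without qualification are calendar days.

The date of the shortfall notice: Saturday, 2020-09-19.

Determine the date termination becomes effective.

2020-12-28

The last day of the make-up period: 60 calendar days after 2020-09-19 is 2020-11-18.
The last day of the standstill period: 5 business days after Wednesday, 2020-11-18, skipping weekends — Nov 19, Nov 20, Nov 23, Nov 24, Nov 25 — lands on Wednesday, 2020-11-25.
Adding 33 calendar days to 2020-11-25 gives 2020-12-28, which is the date termination becomes effective.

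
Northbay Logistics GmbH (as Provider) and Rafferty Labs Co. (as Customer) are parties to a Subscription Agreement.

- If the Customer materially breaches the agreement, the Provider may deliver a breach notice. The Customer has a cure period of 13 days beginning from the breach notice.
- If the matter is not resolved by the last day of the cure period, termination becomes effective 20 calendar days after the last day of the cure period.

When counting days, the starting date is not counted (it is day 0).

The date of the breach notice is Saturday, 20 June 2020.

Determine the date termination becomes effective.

The last day of the cure period: 20 June 2020 + 13 days = 3 July 2020.
The date termination becomes effective: 3 July 2020 + 20 days = 23 July 2020.

23 July 2020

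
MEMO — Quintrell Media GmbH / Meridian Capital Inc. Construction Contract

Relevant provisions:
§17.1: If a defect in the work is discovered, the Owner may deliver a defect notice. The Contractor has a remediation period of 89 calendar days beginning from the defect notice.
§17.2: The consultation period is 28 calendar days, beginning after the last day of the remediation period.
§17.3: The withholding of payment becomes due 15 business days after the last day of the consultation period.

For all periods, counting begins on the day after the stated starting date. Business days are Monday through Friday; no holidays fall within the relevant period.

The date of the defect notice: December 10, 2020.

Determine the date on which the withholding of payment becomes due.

The last day of the remediation period: 89 calendar days after December 10, 2020 is March 9, 2021.
The last day of the consultation period: March 9, 2021 + 28 days = April 6, 2021.
The date on which the withholding of payment becomes due: counting 15 business days from Tuesday, April 6, 2021 (Apr 7, Apr 8, Apr 9, Apr 12, …, Apr 23, Apr 26, Apr 27, skipping weekends) reaches Tuesday, April 27, 2021.

April 27, 2021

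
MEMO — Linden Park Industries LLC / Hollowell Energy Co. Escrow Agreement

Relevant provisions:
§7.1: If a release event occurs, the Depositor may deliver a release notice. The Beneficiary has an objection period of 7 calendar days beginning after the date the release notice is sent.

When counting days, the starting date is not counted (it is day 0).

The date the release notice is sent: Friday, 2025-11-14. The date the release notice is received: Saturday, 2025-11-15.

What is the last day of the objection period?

Adding 7 calendar days to 2025-11-14 gives 2025-11-21, which is the last day of the objection period.

2025-11-21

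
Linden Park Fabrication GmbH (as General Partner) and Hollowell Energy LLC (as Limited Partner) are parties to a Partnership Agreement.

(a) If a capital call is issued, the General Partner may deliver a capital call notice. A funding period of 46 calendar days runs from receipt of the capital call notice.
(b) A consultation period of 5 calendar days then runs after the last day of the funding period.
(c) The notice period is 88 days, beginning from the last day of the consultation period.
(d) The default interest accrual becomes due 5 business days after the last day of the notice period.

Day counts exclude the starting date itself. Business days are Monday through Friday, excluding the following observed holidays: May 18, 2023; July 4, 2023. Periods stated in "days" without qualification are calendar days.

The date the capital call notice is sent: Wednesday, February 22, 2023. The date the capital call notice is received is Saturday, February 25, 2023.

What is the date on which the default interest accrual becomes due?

July 21, 2023

Adding 46 calendar days to February 25, 2023 gives April 12, 2023, which is the last day of the funding period.
The last day of the consultation period: 5 calendar days after April 12, 2023 is April 17, 2023.
The last day of the notice period: April 17, 2023 + 88 days = July 14, 2023.
The date on which the default interest accrual becomes due: 5 business days after Friday, July 14, 2023, skipping weekends — Jul 17, Jul 18, Jul 19, Jul 20, Jul 21 — lands on Friday, July 21, 2023.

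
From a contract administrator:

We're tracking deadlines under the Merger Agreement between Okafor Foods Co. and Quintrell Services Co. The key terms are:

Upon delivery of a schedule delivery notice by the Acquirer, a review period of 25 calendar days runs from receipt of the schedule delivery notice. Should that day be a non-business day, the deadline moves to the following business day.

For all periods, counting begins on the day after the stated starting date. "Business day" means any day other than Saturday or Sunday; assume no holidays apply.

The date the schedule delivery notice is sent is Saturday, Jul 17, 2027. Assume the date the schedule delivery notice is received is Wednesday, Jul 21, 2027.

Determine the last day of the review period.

Aug 16, 2027

The last day of the review period: 25 calendar days after Jul 21, 2027 is Aug 15, 2027. That falls on a Sunday, so it rolls to the next business day, Monday, Aug 16, 2027.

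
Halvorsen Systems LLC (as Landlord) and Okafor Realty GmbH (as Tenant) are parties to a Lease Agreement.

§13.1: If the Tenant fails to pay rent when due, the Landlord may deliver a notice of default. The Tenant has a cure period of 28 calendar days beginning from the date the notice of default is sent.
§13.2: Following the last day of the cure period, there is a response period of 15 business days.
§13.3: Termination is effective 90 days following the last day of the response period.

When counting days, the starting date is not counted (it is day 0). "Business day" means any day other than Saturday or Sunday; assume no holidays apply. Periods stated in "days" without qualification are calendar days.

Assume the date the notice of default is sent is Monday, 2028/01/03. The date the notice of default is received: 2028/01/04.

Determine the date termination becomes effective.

The last day of the cure period: 28 calendar days after 2028/01/03 is 2028/01/31.
The last day of the response period: counting 15 business days from Monday, 2028/01/31 (Feb 1, Feb 2, Feb 3, Feb 4, …, Feb 17, Feb 18, Feb 21, skipping weekends) reaches Monday, 2028/02/21.
The date termination becomes effective: 2028/02/21 + 90 days = 2028/05/21.

2028/05/21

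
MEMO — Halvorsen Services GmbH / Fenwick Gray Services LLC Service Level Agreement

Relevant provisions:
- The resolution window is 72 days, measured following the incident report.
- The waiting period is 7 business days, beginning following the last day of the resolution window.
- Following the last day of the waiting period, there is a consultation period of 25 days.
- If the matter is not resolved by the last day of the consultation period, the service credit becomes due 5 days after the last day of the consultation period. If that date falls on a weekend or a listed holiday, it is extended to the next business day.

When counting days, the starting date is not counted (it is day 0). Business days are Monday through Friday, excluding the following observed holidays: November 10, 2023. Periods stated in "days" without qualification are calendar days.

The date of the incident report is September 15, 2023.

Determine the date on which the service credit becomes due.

January 4, 2024

The last day of the resolution window: 72 calendar days after September 15, 2023 is November 26, 2023.
From Sunday, November 26, 2023, 7 business days (Nov 27, Nov 28, Nov 29, Nov 30, Dec 1, Dec 4, Dec 5, skipping weekends) brings us to Tuesday, December 5, 2023, which is the last day of the waiting period.
The last day of the consultation period: 25 calendar days after December 5, 2023 is December 30, 2023.
The date on which the service credit becomes due: December 30, 2023 + 5 days = January 4, 2024. January 4, 2024 is a Thursday and is not a listed holiday, so no roll-forward applies.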